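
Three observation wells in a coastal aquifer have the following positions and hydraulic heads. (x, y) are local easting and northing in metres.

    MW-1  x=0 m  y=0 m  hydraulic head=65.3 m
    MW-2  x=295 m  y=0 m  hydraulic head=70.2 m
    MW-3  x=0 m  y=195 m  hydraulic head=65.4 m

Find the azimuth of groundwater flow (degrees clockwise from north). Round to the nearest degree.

∂h/∂x = (70.2 − 65.3) / (295 − 0) = +0.01661
∂h/∂y = (65.4 − 65.3) / (195 − 0) = +0.0005128
Flow direction (−∇h) has components (-0.01661 E, -0.0005128 N).
Azimuth = atan2(E, N) = atan2(-0.01661, -0.0005128) = 268.2° ≈ 268°.

268°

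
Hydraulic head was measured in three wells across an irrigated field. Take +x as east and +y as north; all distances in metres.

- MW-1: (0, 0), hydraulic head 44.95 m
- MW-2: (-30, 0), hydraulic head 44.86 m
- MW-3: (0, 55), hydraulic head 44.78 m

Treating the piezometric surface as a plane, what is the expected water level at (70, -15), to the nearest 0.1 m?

45.2 m

∂h/∂x = (44.86 − 44.95) / (-30 − 0) = +0.003000
∂h/∂y = (44.78 − 44.95) / (55 − 0) = -0.003091
h(70, -15) = 44.95 + (+0.003000)·(70) + (-0.003091)·(-15) = 44.95 +0.210 +0.046 = 45.206 m.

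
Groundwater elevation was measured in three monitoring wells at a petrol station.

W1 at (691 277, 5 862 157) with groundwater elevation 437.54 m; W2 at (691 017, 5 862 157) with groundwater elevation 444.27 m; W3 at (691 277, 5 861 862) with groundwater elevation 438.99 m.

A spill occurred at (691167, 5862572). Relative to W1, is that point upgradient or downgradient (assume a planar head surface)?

upgradient

∂h/∂x = (444.27 − 437.54) / (691017 − 691277) = -0.02588
∂h/∂y = (438.99 − 437.54) / (5861862 − 5862157) = -0.004915
Head at (691167, 5862572) = 437.54 + (-0.02588)·(-110) + (-0.004915)·(415) = 438.35 m.
That is higher than the 437.54 m at W1, so the point is upgradient.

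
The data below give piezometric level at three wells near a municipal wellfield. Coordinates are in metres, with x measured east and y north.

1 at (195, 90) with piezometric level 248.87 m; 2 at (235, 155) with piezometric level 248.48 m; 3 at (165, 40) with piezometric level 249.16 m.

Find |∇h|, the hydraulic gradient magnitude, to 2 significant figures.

Taking 1 as reference: 2−1 = (40, 65, -0.39); 3−1 = (-30, -50, +0.29).
Solve a·Δx + b·Δy = Δh: det = 40·(-50) − (-30)·65 = -50.
∂h/∂x = [(-0.39)·(-50) − (+0.29)·65] / -50 = -0.01300
∂h/∂y = [40·(+0.29) − (-30)·(-0.39)] / -50 = +0.002000
|∇h| = √(-0.01300² + 0.002000²) = 0.01315

0.013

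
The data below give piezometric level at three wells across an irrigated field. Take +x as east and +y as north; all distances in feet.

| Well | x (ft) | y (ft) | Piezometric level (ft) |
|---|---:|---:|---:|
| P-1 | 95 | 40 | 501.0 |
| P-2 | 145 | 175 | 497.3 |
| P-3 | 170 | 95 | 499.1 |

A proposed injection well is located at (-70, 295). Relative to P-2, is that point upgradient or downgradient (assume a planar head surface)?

Three-point gradient (reference P-1): Δ to P-2 = (50, 135, -3.7), Δ to P-3 = (75, 55, -1.9).
∂h/∂x = -0.007186, ∂h/∂y = -0.02475 (det = -7375).
Head at (-70, 295) = 501.0 + (-0.007186)·(-165) + (-0.02475)·(255) = 495.88 ft.
That is lower than the 497.3 ft at P-2, so the point is downgradient.

downgradient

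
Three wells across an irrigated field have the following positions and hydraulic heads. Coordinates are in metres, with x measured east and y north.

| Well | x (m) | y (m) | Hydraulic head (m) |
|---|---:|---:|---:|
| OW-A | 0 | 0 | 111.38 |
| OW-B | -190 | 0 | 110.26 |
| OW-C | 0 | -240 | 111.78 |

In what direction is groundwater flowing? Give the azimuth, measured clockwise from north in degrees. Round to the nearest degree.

286°

∂h/∂x = (110.26 − 111.38) / (-190 − 0) = +0.005895
∂h/∂y = (111.78 − 111.38) / (-240 − 0) = -0.001667
Flow direction (−∇h) has components (-0.005895 E, +0.001667 N).
Azimuth = atan2(E, N) = atan2(-0.005895, +0.001667) = 285.8° ≈ 286°.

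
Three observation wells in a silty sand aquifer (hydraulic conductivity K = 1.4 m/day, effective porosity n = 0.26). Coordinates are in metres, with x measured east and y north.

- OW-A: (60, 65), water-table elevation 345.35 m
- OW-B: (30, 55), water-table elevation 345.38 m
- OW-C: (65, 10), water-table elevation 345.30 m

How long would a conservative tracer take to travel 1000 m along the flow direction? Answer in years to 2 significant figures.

With h = a·x + b·y + c and OW-A as origin, the differences give:
  (-30)·a + (-10)·b = +0.03
  5·a + (-55)·b = -0.05
Eliminate b (×(-55) and ×(-10), subtract): 1700·a = -2.150 → a = ∂h/∂x = -0.001265
Back-substitute: b = ∂h/∂y = +0.0007941.
|∇h| = √(-0.001265² + 0.0007941²) = 0.001494
Seepage velocity v = K·i/n = 1.4 × 0.001494 / 0.26 = 0.008045 m/day.
t = 1000 / 0.008045 = 1.243e+05 days = 340 years.

340 years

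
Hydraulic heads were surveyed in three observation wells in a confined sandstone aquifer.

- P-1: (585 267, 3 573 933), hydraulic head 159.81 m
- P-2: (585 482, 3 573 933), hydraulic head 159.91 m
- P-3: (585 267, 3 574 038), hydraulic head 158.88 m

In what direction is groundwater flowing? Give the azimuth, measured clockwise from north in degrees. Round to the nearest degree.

357°

∂h/∂x = (159.91 − 159.81) / (585482 − 585267) = +0.0004651
∂h/∂y = (158.88 − 159.81) / (3574038 − 3573933) = -0.008857
Flow direction (−∇h) has components (-0.0004651 E, +0.008857 N).
Azimuth = atan2(E, N) = atan2(-0.0004651, +0.008857) = 357.0° ≈ 357°.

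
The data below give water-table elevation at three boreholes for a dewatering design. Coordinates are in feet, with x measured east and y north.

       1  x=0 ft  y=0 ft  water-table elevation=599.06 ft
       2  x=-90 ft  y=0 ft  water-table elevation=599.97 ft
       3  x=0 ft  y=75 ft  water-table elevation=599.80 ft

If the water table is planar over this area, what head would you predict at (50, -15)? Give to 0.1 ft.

∂h/∂x = (599.97 − 599.06) / (-90 − 0) = -0.01011
∂h/∂y = (599.80 − 599.06) / (75 − 0) = +0.009867
h(50, -15) = 599.06 + (-0.01011)·(50) + (+0.009867)·(-15) = 599.06 -0.506 -0.148 = 598.406 ft.

598.4 ft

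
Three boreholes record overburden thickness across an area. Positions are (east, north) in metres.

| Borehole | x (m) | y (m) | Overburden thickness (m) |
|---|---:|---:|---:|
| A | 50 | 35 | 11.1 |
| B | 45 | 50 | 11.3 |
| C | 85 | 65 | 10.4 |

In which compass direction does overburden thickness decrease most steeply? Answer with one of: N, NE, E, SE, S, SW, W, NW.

E

Differences from A: to B (Δx, Δy, Δh) = (-5, 15, +0.2); to C = (35, 30, -0.7).
Determinant of the coordinate differences = (-5)·30 − 35·15 = -675.
∂d/∂x = [(+0.2)·30 − (-0.7)·15] / -675 = -0.02444
∂d/∂y = [(-5)·(-0.7) − 35·(+0.2)] / -675 = +0.005185
Steepest decrease is along −∇f = (+0.02444 E, -0.005185 N) → east.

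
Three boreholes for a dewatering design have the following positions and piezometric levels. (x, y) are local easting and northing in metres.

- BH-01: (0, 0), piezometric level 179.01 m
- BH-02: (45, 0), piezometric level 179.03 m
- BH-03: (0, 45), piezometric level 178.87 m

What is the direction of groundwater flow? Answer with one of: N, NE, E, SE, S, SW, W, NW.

N

∂h/∂x = (179.03 − 179.01) / (45 − 0) = +0.0004444
∂h/∂y = (178.87 − 179.01) / (45 − 0) = -0.003111
Flow = −∇h = (-0.0004444 east, +0.003111 north), which points north.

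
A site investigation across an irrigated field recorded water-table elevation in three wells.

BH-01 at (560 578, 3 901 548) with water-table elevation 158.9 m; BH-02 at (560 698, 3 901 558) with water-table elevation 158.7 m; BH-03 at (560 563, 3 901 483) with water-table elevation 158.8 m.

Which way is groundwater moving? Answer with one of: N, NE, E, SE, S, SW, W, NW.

Differences from BH-01: to BH-02 (Δx, Δy, Δh) = (120, 10, -0.2); to BH-03 = (-15, -65, -0.1).
Solve a·Δx + b·Δy = Δh: det = 120·(-65) − (-15)·10 = -7650.
∂h/∂x = [(-0.2)·(-65) − (-0.1)·10] / -7650 = -0.001830
∂h/∂y = [120·(-0.1) − (-15)·(-0.2)] / -7650 = +0.001961
Flow = −∇h = (+0.001830 east, -0.001961 north), which points southeast.

SE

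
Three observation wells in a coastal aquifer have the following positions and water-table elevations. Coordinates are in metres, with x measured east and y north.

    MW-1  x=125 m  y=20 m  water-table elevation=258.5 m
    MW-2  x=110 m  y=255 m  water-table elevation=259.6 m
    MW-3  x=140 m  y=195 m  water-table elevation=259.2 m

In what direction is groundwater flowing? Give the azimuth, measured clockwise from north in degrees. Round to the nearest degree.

134°

Taking MW-1 as reference: MW-2−MW-1 = (-15, 235, +1.1); MW-3−MW-1 = (15, 175, +0.7).
Solve a·Δx + b·Δy = Δh: det = (-15)·175 − 15·235 = -6150.
∂h/∂x = [(+1.1)·175 − (+0.7)·235] / -6150 = -0.004553
∂h/∂y = [(-15)·(+0.7) − 15·(+1.1)] / -6150 = +0.004390
Flow direction (−∇h) has components (+0.004553 E, -0.004390 N).
Azimuth = atan2(E, N) = atan2(+0.004553, -0.004390) = 134.0° ≈ 134°.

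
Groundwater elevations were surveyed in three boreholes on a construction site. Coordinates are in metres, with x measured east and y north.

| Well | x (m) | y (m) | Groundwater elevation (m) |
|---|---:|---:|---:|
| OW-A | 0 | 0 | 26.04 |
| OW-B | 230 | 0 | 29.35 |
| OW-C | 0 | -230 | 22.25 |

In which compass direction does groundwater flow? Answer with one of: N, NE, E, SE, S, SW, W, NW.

∂h/∂x = (29.35 − 26.04) / (230 − 0) = +0.01439
∂h/∂y = (22.25 − 26.04) / (-230 − 0) = +0.01648
Flow = −∇h = (-0.01439 east, -0.01648 north), which points southwest.

SW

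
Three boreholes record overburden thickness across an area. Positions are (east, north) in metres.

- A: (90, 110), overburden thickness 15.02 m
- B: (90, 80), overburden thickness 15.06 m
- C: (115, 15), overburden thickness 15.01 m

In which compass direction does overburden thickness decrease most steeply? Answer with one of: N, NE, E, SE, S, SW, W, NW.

E

Three-point gradient (reference A): Δ to B = (0, -30, +0.04), Δ to C = (25, -95, -0.01).
∂d/∂x = -0.005467, ∂d/∂y = -0.001333 (det = 750).
Steepest decrease is along −∇f = (+0.005467 E, +0.001333 N) → east.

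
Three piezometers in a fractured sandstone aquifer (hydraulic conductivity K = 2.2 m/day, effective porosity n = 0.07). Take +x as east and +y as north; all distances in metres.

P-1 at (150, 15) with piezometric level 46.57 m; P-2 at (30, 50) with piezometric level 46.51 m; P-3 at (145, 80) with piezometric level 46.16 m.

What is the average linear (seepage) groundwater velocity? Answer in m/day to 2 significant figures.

Differences from P-1: to P-2 (Δx, Δy, Δh) = (-120, 35, -0.06); to P-3 = (-5, 65, -0.41).
Determinant of the coordinate differences = (-120)·65 − (-5)·35 = -7625.
∂h/∂x = [(-0.06)·65 − (-0.41)·35] / -7625 = -0.001370
∂h/∂y = [(-120)·(-0.41) − (-5)·(-0.06)] / -7625 = -0.006413
|∇h| = √(-0.001370² + -0.006413²) = 0.006558
Seepage velocity v = K·i/n = 2.2 × 0.006558 / 0.07 = 0.2061 m/day.

0.21 m/day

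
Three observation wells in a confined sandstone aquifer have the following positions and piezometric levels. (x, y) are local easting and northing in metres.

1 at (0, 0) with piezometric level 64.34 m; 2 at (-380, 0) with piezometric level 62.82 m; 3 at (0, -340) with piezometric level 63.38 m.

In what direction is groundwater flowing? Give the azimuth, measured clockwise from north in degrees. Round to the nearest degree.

235°

∂h/∂x = (62.82 − 64.34) / (-380 − 0) = +0.004000
∂h/∂y = (63.38 − 64.34) / (-340 − 0) = +0.002824
Flow direction (−∇h) has components (-0.004000 E, -0.002824 N).
Azimuth = atan2(E, N) = atan2(-0.004000, -0.002824) = 234.8° ≈ 235°.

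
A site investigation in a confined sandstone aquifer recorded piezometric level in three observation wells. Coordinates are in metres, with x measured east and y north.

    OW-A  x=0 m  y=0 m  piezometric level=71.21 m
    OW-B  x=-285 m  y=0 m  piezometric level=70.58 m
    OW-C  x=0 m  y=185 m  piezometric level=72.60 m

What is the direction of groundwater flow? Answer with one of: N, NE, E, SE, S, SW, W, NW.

∂h/∂x = (70.58 − 71.21) / (-285 − 0) = +0.002211
∂h/∂y = (72.60 − 71.21) / (185 − 0) = +0.007514
Flow = −∇h = (-0.002211 east, -0.007514 north), which points south.

S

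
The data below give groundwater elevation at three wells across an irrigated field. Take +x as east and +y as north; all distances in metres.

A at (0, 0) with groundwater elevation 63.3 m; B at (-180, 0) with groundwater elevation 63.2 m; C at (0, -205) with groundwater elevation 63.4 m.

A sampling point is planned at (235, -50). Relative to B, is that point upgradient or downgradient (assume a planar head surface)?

upgradient

∂h/∂x = (63.2 − 63.3) / (-180 − 0) = +0.0005556
∂h/∂y = (63.4 − 63.3) / (-205 − 0) = -0.0004878
Head at (235, -50) = 63.3 + (+0.0005556)·(235) + (-0.0004878)·(-50) = 63.45 m.
That is higher than the 63.2 m at B, so the point is upgradient.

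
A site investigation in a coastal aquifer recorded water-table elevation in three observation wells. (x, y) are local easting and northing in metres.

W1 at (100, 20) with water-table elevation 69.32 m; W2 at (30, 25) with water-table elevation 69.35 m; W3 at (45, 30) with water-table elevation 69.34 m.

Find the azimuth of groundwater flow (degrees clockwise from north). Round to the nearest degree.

Taking W1 as reference: W2−W1 = (-70, 5, +0.03); W3−W1 = (-55, 10, +0.02).
Determinant of the coordinate differences = (-70)·10 − (-55)·5 = -425.
∂h/∂x = [(+0.03)·10 − (+0.02)·5] / -425 = -0.0004706
∂h/∂y = [(-70)·(+0.02) − (-55)·(+0.03)] / -425 = -0.0005882
Flow direction (−∇h) has components (+0.0004706 E, +0.0005882 N).
Azimuth = atan2(E, N) = atan2(+0.0004706, +0.0005882) = 38.7° ≈ 039°.

039°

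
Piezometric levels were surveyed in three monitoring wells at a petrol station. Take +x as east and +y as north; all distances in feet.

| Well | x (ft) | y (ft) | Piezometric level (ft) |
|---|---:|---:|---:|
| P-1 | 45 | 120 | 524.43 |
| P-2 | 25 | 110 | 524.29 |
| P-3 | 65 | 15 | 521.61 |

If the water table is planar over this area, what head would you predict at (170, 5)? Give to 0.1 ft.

520.7 ft

With h = a·x + b·y + c and P-1 as origin, the differences give:
  (-20)·a + (-10)·b = -0.14
  20·a + (-105)·b = -2.82
Eliminate b (×(-105) and ×(-10), subtract): 2300·a = -13.500 → a = ∂h/∂x = -0.005870
Back-substitute: b = ∂h/∂y = +0.02574.
h(170, 5) = 524.43 + (-0.005870)·(125) + (+0.02574)·(-115) = 524.43 -0.734 -2.960 = 520.736 ft.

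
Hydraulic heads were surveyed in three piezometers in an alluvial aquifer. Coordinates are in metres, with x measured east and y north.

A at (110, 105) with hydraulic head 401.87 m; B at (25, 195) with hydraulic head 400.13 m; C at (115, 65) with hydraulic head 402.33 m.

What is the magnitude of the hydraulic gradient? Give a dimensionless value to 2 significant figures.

0.014

Three-point gradient (reference A): Δ to B = (-85, 90, -1.74), Δ to C = (5, -40, +0.46).
∂h/∂x = +0.009559, ∂h/∂y = -0.01031 (det = 2950).
|∇h| = √(0.009559² + -0.01031²) = 0.01406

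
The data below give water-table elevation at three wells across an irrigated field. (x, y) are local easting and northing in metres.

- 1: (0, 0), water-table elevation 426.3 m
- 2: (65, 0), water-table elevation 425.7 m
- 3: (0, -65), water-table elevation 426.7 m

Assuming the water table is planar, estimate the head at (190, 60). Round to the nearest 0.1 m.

∂h/∂x = (425.7 − 426.3) / (65 − 0) = -0.009231
∂h/∂y = (426.7 − 426.3) / (-65 − 0) = -0.006154
h(190, 60) = 426.3 + (-0.009231)·(190) + (-0.006154)·(60) = 426.3 -1.754 -0.369 = 424.177 m.

424.2 m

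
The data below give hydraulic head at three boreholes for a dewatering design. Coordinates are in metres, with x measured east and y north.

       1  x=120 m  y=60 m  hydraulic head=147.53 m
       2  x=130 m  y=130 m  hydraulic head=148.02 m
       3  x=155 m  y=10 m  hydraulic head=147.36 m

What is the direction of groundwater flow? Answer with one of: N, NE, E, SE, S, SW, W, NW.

SW

With h = a·x + b·y + c and 1 as origin, the differences give:
  10·a + 70·b = +0.49
  35·a + (-50)·b = -0.17
Eliminate b (×(-50) and ×70, subtract): -2950·a = -12.600 → a = ∂h/∂x = +0.004271
Back-substitute: b = ∂h/∂y = +0.006390.
Flow = −∇h = (-0.004271 east, -0.006390 north), which points southwest.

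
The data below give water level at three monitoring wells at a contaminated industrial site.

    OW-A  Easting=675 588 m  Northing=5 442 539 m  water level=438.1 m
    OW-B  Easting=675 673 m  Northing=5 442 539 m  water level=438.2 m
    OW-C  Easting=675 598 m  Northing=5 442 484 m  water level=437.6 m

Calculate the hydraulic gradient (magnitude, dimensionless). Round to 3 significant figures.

Differences from OW-A: to OW-B (Δx, Δy, Δh) = (85, 0, +0.1); to OW-C = (10, -55, -0.5).
Solve a·Δx + b·Δy = Δh: det = 85·(-55) − 10·0 = -4675.
∂h/∂x = [(+0.1)·(-55) − (-0.5)·0] / -4675 = +0.001176
∂h/∂y = [85·(-0.5) − 10·(+0.1)] / -4675 = +0.009305
|∇h| = √(0.001176² + 0.009305²) = 0.009379

0.00938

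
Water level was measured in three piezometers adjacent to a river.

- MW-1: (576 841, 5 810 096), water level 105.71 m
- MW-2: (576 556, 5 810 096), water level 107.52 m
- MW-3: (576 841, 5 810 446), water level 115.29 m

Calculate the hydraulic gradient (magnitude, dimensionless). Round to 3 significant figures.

∂h/∂x = (107.52 − 105.71) / (576556 − 576841) = -0.006351
∂h/∂y = (115.29 − 105.71) / (5810446 − 5810096) = +0.02737
|∇h| = √(-0.006351² + 0.02737²) = 0.0281

0.0281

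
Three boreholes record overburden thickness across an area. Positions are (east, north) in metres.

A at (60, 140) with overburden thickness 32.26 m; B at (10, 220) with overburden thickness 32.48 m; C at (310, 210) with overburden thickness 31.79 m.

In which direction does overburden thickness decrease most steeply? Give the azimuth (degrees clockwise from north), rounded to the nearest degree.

121°

Taking A as reference: B−A = (-50, 80, +0.22); C−A = (250, 70, -0.47).
Solve a·Δx + b·Δy = Δd: det = (-50)·70 − 250·80 = -23500.
∂d/∂x = [(+0.22)·70 − (-0.47)·80] / -23500 = -0.002255
∂d/∂y = [(-50)·(-0.47) − 250·(+0.22)] / -23500 = +0.001340
Steepest decrease is along −∇f: components (+0.002255 E, -0.001340 N).
Azimuth = atan2(+0.002255, -0.001340) = 120.7° ≈ 121°.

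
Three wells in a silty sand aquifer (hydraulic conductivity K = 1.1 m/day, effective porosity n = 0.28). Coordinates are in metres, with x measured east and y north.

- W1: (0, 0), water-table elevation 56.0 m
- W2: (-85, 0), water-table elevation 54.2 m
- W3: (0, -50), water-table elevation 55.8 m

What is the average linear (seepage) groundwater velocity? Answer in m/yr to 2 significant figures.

∂h/∂x = (54.2 − 56.0) / (-85 − 0) = +0.02118
∂h/∂y = (55.8 − 56.0) / (-50 − 0) = +0.004000
|∇h| = √(0.02118² + 0.004000²) = 0.02155
Seepage velocity v = K·i/n = 1.1 × 0.02155 / 0.28 = 0.08466 m/day = 30.92 m/yr.

31 m/yr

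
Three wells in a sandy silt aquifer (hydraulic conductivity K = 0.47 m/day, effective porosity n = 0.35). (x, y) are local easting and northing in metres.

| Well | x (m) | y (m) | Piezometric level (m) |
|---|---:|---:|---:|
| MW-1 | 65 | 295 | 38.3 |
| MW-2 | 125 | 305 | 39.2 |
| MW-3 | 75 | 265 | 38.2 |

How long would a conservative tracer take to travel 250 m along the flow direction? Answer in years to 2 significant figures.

Taking MW-1 as reference: MW-2−MW-1 = (60, 10, +0.9); MW-3−MW-1 = (10, -30, -0.1).
Solve a·Δx + b·Δy = Δh: det = 60·(-30) − 10·10 = -1900.
∂h/∂x = [(+0.9)·(-30) − (-0.1)·10] / -1900 = +0.01368
∂h/∂y = [60·(-0.1) − 10·(+0.9)] / -1900 = +0.007895
|∇h| = √(0.01368² + 0.007895²) = 0.01579
Seepage velocity v = K·i/n = 0.47 × 0.01579 / 0.35 = 0.0212 m/day.
t = 250 / 0.0212 = 1.179e+04 days = 32.3 years.

32 years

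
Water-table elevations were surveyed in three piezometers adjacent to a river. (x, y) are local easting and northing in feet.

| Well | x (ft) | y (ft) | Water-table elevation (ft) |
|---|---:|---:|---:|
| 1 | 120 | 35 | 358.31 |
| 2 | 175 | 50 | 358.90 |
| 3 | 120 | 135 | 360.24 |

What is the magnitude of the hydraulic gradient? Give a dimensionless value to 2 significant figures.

0.020

Differences from 1: to 2 (Δx, Δy, Δh) = (55, 15, +0.59); to 3 = (0, 100, +1.93).
Solve a·Δx + b·Δy = Δh: det = 55·100 − 0·15 = 5500.
∂h/∂x = [(+0.59)·100 − (+1.93)·15] / 5500 = +0.005464
∂h/∂y = [55·(+1.93) − 0·(+0.59)] / 5500 = +0.01930
|∇h| = √(0.005464² + 0.01930²) = 0.02006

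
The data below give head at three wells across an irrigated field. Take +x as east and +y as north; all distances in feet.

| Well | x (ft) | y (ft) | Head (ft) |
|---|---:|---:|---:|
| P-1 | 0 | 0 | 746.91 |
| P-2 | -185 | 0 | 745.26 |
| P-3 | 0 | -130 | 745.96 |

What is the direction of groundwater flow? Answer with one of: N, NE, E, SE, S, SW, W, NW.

SW

∂h/∂x = (745.26 − 746.91) / (-185 − 0) = +0.008919
∂h/∂y = (745.96 − 746.91) / (-130 − 0) = +0.007308
Flow = −∇h = (-0.008919 east, -0.007308 north), which points southwest.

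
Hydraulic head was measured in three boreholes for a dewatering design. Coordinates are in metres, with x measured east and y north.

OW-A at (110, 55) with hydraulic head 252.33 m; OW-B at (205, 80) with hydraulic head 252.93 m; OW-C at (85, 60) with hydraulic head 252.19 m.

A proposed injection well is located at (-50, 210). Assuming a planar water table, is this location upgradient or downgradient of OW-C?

downgradient

With h = a·x + b·y + c and OW-A as origin, the differences give:
  95·a + 25·b = +0.60
  (-25)·a + 5·b = -0.14
Eliminate b (×5 and ×25, subtract): 1100·a = 6.500 → a = ∂h/∂x = +0.005909
Back-substitute: b = ∂h/∂y = +0.001545.
Head at (-50, 210) = 252.33 + (+0.005909)·(-160) + (+0.001545)·(155) = 251.62 m.
That is lower than the 252.19 m at OW-C, so the point is downgradient.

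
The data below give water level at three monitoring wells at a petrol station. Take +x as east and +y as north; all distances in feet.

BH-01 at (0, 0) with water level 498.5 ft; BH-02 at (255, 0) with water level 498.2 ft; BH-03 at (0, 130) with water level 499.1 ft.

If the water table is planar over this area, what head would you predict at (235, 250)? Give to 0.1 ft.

499.4 ft

∂h/∂x = (498.2 − 498.5) / (255 − 0) = -0.001176
∂h/∂y = (499.1 − 498.5) / (130 − 0) = +0.004615
h(235, 250) = 498.5 + (-0.001176)·(235) + (+0.004615)·(250) = 498.5 -0.276 +1.154 = 499.377 ft.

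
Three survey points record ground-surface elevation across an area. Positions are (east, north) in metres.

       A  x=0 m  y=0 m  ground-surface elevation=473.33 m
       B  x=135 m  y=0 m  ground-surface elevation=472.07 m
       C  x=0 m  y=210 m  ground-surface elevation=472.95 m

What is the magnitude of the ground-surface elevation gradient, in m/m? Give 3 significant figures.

0.00951 m/m

∂z/∂x = (472.07 − 473.33) / (135 − 0) = -0.009333
∂z/∂y = (472.95 − 473.33) / (210 − 0) = -0.001810
|∇f| = √(-0.009333² + -0.001810²) = 0.009507 m/m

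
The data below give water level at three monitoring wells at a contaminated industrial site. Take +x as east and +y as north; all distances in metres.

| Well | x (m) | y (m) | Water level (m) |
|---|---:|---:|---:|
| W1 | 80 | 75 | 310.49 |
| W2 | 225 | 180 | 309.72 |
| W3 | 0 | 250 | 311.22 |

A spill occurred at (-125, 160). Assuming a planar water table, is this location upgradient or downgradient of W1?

upgradient

Differences from W1: to W2 (Δx, Δy, Δh) = (145, 105, -0.77); to W3 = (-80, 175, +0.73).
Determinant of the coordinate differences = 145·175 − (-80)·105 = 33775.
∂h/∂x = [(-0.77)·175 − (+0.73)·105] / 33775 = -0.006259
∂h/∂y = [145·(+0.73) − (-80)·(-0.77)] / 33775 = +0.001310
Head at (-125, 160) = 310.49 + (-0.006259)·(-205) + (+0.001310)·(85) = 311.88 m.
That is higher than the 310.49 m at W1, so the point is upgradient.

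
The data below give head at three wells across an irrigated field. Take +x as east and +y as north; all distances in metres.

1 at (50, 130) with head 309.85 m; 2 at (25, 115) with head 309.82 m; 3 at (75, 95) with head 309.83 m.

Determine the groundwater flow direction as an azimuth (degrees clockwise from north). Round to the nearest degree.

Three-point gradient (reference 1): Δ to 2 = (-25, -15, -0.03), Δ to 3 = (25, -35, -0.02).
∂h/∂x = +0.0006000, ∂h/∂y = +0.001000 (det = 1250).
Flow direction (−∇h) has components (-0.0006000 E, -0.001000 N).
Azimuth = atan2(E, N) = atan2(-0.0006000, -0.001000) = 211.0° ≈ 211°.

211°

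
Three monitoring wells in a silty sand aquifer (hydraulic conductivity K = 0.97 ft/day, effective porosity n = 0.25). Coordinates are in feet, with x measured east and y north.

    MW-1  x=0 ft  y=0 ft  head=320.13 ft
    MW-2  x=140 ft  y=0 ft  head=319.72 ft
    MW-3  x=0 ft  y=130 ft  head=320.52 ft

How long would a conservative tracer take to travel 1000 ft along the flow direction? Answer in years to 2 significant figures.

∂h/∂x = (319.72 − 320.13) / (140 − 0) = -0.002929
∂h/∂y = (320.52 − 320.13) / (130 − 0) = +0.003000
|∇h| = √(-0.002929² + 0.003000²) = 0.004193
Seepage velocity v = K·i/n = 0.97 × 0.004193 / 0.25 = 0.01627 ft/day.
t = 1000 / 0.01627 = 6.146e+04 days = 168 years.

170 years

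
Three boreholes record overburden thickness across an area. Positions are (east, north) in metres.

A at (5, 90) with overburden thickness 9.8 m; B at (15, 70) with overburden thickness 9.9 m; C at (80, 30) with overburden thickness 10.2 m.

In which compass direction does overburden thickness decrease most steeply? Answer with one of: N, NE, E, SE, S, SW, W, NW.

Differences from A: to B (Δx, Δy, Δh) = (10, -20, +0.1); to C = (75, -60, +0.4).
Solve a·Δx + b·Δy = Δd: det = 10·(-60) − 75·(-20) = 900.
∂d/∂x = [(+0.1)·(-60) − (+0.4)·(-20)] / 900 = +0.002222
∂d/∂y = [10·(+0.4) − 75·(+0.1)] / 900 = -0.003889
Steepest decrease is along −∇f = (-0.002222 E, +0.003889 N) → northwest.

NW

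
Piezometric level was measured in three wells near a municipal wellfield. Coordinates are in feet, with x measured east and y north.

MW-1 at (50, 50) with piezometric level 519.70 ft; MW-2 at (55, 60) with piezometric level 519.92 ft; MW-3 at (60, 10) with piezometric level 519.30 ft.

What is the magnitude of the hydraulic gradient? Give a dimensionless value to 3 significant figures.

Differences from MW-1: to MW-2 (Δx, Δy, Δh) = (5, 10, +0.22); to MW-3 = (10, -40, -0.40).
Solve a·Δx + b·Δy = Δh: det = 5·(-40) − 10·10 = -300.
∂h/∂x = [(+0.22)·(-40) − (-0.40)·10] / -300 = +0.01600
∂h/∂y = [5·(-0.40) − 10·(+0.22)] / -300 = +0.01400
|∇h| = √(0.01600² + 0.01400²) = 0.02126

0.0213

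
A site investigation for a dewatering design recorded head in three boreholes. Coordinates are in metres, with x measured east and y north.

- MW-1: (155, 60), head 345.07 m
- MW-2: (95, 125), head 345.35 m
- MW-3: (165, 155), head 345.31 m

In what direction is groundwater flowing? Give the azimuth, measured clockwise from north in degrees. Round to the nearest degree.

With h = a·x + b·y + c and MW-1 as origin, the differences give:
  (-60)·a + 65·b = +0.28
  10·a + 95·b = +0.24
Eliminate b (×95 and ×65, subtract): -6350·a = 11.000 → a = ∂h/∂x = -0.001732
Back-substitute: b = ∂h/∂y = +0.002709.
Flow direction (−∇h) has components (+0.001732 E, -0.002709 N).
Azimuth = atan2(E, N) = atan2(+0.001732, -0.002709) = 147.4° ≈ 147°.

147°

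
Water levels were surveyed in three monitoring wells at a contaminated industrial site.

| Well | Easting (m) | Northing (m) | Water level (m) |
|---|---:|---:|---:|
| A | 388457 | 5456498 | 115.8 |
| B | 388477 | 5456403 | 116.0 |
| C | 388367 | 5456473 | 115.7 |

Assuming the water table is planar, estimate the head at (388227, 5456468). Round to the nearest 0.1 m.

Differences from A: to B (Δx, Δy, Δh) = (20, -95, +0.2); to C = (-90, -25, -0.1).
Solve a·Δx + b·Δy = Δh: det = 20·(-25) − (-90)·(-95) = -9050.
∂h/∂x = [(+0.2)·(-25) − (-0.1)·(-95)] / -9050 = +0.001602
∂h/∂y = [20·(-0.1) − (-90)·(+0.2)] / -9050 = -0.001768
h(388227, 5456468) = 115.8 + (+0.001602)·(-230) + (-0.001768)·(-30) = 115.8 -0.369 +0.053 = 115.485 m.

115.5 m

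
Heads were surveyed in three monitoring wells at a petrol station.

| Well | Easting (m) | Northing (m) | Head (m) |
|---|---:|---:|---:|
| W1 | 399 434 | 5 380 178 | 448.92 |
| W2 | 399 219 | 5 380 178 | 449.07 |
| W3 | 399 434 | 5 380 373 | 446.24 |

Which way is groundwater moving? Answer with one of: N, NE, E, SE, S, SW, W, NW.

N

∂h/∂x = (449.07 − 448.92) / (399219 − 399434) = -0.0006977
∂h/∂y = (446.24 − 448.92) / (5380373 − 5380178) = -0.01374
Flow = −∇h = (+0.0006977 east, +0.01374 north), which points north.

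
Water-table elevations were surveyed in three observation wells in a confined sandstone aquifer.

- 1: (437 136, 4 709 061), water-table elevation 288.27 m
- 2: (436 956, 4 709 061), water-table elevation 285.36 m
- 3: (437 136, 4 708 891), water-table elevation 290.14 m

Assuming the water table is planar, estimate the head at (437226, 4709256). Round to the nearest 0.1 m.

287.6 m

∂h/∂x = (285.36 − 288.27) / (436956 − 437136) = +0.01617
∂h/∂y = (290.14 − 288.27) / (4708891 − 4709061) = -0.01100
h(437226, 4709256) = 288.27 + (+0.01617)·(90) + (-0.01100)·(195) = 288.27 +1.455 -2.145 = 287.580 m.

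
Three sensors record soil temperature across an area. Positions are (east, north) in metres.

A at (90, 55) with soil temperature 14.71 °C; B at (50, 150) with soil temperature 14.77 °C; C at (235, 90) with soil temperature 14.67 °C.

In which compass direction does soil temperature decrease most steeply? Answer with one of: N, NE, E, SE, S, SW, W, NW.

Differences from A: to B (Δx, Δy, Δh) = (-40, 95, +0.06); to C = (145, 35, -0.04).
Determinant of the coordinate differences = (-40)·35 − 145·95 = -15175.
∂T/∂x = [(+0.06)·35 − (-0.04)·95] / -15175 = -0.0003888
∂T/∂y = [(-40)·(-0.04) − 145·(+0.06)] / -15175 = +0.0004679
Steepest decrease is along −∇f = (+0.0003888 E, -0.0004679 N) → southeast.

SE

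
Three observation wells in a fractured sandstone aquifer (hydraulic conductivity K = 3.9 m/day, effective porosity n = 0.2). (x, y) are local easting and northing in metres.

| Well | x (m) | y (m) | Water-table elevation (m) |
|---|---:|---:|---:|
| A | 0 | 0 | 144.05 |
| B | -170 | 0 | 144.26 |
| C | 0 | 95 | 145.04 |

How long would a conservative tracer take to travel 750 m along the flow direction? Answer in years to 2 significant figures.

∂h/∂x = (144.26 − 144.05) / (-170 − 0) = -0.001235
∂h/∂y = (145.04 − 144.05) / (95 − 0) = +0.01042
|∇h| = √(-0.001235² + 0.01042²) = 0.01049
Seepage velocity v = K·i/n = 3.9 × 0.01049 / 0.2 = 0.2046 m/day.
t = 750 / 0.2046 = 3666 days = 10 years.

10 years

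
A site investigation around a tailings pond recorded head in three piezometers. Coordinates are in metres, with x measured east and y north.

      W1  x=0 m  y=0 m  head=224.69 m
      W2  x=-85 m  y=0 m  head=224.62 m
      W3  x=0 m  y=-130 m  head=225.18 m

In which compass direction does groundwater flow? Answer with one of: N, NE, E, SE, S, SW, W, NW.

∂h/∂x = (224.62 − 224.69) / (-85 − 0) = +0.0008235
∂h/∂y = (225.18 − 224.69) / (-130 − 0) = -0.003769
Flow = −∇h = (-0.0008235 east, +0.003769 north), which points north.

N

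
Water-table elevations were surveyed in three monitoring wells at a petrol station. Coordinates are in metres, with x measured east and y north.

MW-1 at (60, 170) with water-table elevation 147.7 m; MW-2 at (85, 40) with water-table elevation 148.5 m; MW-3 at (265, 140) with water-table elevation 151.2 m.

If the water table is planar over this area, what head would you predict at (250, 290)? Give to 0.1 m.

150.5 m

Taking MW-1 as reference: MW-2−MW-1 = (25, -130, +0.8); MW-3−MW-1 = (205, -30, +3.5).
Determinant of the coordinate differences = 25·(-30) − 205·(-130) = 25900.
∂h/∂x = [(+0.8)·(-30) − (+3.5)·(-130)] / 25900 = +0.01664
∂h/∂y = [25·(+3.5) − 205·(+0.8)] / 25900 = -0.002954
h(250, 290) = 147.7 + (+0.01664)·(190) + (-0.002954)·(120) = 147.7 +3.162 -0.354 = 150.507 m.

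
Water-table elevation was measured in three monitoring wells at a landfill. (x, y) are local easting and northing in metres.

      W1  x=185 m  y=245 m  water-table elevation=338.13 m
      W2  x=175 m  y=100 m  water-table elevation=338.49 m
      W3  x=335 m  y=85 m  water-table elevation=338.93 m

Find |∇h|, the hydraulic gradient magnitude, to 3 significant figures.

Three-point gradient (reference W1): Δ to W2 = (-10, -145, +0.36), Δ to W3 = (150, -160, +0.80).
∂h/∂x = +0.002501, ∂h/∂y = -0.002655 (det = 23350).
|∇h| = √(0.002501² + -0.002655²) = 0.003647

0.00365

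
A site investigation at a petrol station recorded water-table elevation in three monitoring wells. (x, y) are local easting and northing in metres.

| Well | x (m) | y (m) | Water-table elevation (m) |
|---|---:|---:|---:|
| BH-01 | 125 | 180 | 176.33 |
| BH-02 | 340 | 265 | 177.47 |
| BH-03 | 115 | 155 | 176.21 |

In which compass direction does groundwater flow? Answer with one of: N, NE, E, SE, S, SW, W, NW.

SW

Differences from BH-01: to BH-02 (Δx, Δy, Δh) = (215, 85, +1.14); to BH-03 = (-10, -25, -0.12).
Solve a·Δx + b·Δy = Δh: det = 215·(-25) − (-10)·85 = -4525.
∂h/∂x = [(+1.14)·(-25) − (-0.12)·85] / -4525 = +0.004044
∂h/∂y = [215·(-0.12) − (-10)·(+1.14)] / -4525 = +0.003182
Flow = −∇h = (-0.004044 east, -0.003182 north), which points southwest.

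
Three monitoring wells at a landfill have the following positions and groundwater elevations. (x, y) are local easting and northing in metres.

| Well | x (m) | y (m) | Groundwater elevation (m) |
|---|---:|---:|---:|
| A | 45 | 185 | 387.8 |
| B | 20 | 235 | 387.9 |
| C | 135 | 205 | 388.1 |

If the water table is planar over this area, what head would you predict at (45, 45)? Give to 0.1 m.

387.3 m

Three-point gradient (reference A): Δ to B = (-25, 50, +0.1), Δ to C = (90, 20, +0.3).
∂h/∂x = +0.002600, ∂h/∂y = +0.003300 (det = -5000).
h(45, 45) = 387.8 + (+0.002600)·(0) + (+0.003300)·(-140) = 387.8 +0.000 -0.462 = 387.338 m.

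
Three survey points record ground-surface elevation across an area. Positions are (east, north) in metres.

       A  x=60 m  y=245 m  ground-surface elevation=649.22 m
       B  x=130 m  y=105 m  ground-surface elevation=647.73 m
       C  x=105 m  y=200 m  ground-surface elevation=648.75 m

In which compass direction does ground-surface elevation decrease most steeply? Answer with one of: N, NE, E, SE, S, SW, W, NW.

S

Differences from A: to B (Δx, Δy, Δh) = (70, -140, -1.49); to C = (45, -45, -0.47).
Determinant of the coordinate differences = 70·(-45) − 45·(-140) = 3150.
∂z/∂x = [(-1.49)·(-45) − (-0.47)·(-140)] / 3150 = +0.0003968
∂z/∂y = [70·(-0.47) − 45·(-1.49)] / 3150 = +0.01084
Steepest decrease is along −∇f = (-0.0003968 E, -0.01084 N) → south.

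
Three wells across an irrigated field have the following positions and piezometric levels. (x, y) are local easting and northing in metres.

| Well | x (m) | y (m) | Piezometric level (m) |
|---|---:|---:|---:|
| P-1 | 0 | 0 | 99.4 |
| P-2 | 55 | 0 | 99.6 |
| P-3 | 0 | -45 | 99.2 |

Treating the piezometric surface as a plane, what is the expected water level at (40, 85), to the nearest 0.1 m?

99.9 m

∂h/∂x = (99.6 − 99.4) / (55 − 0) = +0.003636
∂h/∂y = (99.2 − 99.4) / (-45 − 0) = +0.004444
h(40, 85) = 99.4 + (+0.003636)·(40) + (+0.004444)·(85) = 99.4 +0.145 +0.378 = 99.923 m.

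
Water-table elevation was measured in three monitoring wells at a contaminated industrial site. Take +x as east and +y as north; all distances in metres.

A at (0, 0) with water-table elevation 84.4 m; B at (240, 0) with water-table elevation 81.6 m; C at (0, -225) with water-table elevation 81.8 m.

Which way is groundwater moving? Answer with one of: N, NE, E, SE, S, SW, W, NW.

∂h/∂x = (81.6 − 84.4) / (240 − 0) = -0.01167
∂h/∂y = (81.8 − 84.4) / (-225 − 0) = +0.01156
Flow = −∇h = (+0.01167 east, -0.01156 north), which points southeast.

SE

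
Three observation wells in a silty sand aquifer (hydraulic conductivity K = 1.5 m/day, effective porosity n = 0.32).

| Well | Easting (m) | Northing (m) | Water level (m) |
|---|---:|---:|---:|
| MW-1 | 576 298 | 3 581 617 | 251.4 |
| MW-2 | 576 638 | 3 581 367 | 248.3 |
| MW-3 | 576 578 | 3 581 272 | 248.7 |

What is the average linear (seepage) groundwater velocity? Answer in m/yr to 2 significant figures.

14 m/yr

Taking MW-1 as reference: MW-2−MW-1 = (340, -250, -3.1); MW-3−MW-1 = (280, -345, -2.7).
Solve a·Δx + b·Δy = Δh: det = 340·(-345) − 280·(-250) = -47300.
∂h/∂x = [(-3.1)·(-345) − (-2.7)·(-250)] / -47300 = -0.008340
∂h/∂y = [340·(-2.7) − 280·(-3.1)] / -47300 = +0.001057
|∇h| = √(-0.008340² + 0.001057²) = 0.008407
Seepage velocity v = K·i/n = 1.5 × 0.008407 / 0.32 = 0.03941 m/day = 14.39 m/yr.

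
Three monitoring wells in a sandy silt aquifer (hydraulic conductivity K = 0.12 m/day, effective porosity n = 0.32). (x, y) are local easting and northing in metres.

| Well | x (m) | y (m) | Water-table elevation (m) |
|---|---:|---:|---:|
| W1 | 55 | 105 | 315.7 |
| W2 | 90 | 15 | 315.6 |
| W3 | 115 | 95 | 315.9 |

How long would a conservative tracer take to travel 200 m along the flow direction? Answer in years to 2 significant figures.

Three-point gradient (reference W1): Δ to W2 = (35, -90, -0.1), Δ to W3 = (60, -10, +0.2).
∂h/∂x = +0.003762, ∂h/∂y = +0.002574 (det = 5050).
|∇h| = √(0.003762² + 0.002574²) = 0.004558
Seepage velocity v = K·i/n = 0.12 × 0.004558 / 0.32 = 0.001709 m/day.
t = 200 / 0.001709 = 1.17e+05 days = 320 years.

320 years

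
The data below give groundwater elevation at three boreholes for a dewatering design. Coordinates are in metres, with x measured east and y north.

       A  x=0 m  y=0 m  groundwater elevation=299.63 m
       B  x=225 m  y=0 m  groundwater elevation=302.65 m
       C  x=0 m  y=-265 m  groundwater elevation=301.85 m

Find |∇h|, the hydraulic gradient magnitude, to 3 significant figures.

∂h/∂x = (302.65 − 299.63) / (225 − 0) = +0.01342
∂h/∂y = (301.85 − 299.63) / (-265 − 0) = -0.008377
|∇h| = √(0.01342² + -0.008377²) = 0.01582

0.0158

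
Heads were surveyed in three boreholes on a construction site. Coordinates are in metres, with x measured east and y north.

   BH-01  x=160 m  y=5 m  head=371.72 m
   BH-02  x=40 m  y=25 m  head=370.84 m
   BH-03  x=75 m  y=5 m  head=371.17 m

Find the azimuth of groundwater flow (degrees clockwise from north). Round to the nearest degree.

309°

With h = a·x + b·y + c and BH-01 as origin, the differences give:
  (-120)·a + 20·b = -0.88
  (-85)·a + 0·b = -0.55
Eliminate b (×0 and ×20, subtract): 1700·a = 11.000 → a = ∂h/∂x = +0.006471
Back-substitute: b = ∂h/∂y = -0.005176.
Flow direction (−∇h) has components (-0.006471 E, +0.005176 N).
Azimuth = atan2(E, N) = atan2(-0.006471, +0.005176) = 308.7° ≈ 309°.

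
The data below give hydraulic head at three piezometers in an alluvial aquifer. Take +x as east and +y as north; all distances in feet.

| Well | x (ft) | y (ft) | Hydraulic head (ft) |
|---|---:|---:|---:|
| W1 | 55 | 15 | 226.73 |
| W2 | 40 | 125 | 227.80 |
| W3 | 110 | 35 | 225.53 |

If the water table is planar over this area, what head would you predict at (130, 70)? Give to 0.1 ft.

Taking W1 as reference: W2−W1 = (-15, 110, +1.07); W3−W1 = (55, 20, -1.20).
Solve a·Δx + b·Δy = Δh: det = (-15)·20 − 55·110 = -6350.
∂h/∂x = [(+1.07)·20 − (-1.20)·110] / -6350 = -0.02416
∂h/∂y = [(-15)·(-1.20) − 55·(+1.07)] / -6350 = +0.006433
h(130, 70) = 226.73 + (-0.02416)·(75) + (+0.006433)·(55) = 226.73 -1.812 +0.354 = 225.272 ft.

225.3 ft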